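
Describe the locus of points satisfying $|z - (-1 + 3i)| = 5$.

|z - z0| = r describes a circle centered at z0 with radius r
Here z0 = -1 + 3i and r = 5
Locus: Circle centered at (-1, 3) with radius 5


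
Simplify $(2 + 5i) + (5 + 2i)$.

(2 + 5) + (5 + 2)i = 7 + 7i


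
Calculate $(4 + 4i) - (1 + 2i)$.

(4 - 1) + (4 - 2)i = 3 + 2i


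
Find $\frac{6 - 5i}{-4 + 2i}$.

Multiply numerator and denominator by conjugate (-4 - 2i):
= (6 - 5i)(-4 - 2i) / ((-4)^2 + 2^2)
= (-34 + 8i) / 20
Divide through by 2: (-17 + 4i) / 10
= -17/10 + (2/5)i


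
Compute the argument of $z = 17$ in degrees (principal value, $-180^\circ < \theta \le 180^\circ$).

b = 0 and a > 0, so z lies on the positive real axis: θ = 0°


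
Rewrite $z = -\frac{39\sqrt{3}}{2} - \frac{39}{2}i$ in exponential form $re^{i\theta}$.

r = |z| = sqrt((-39*sqrt(3)/2)^2 + (-39/2)^2) = sqrt(4563/4 + 1521/4) = sqrt(1521) = 39
θ = arctan(b/a) = arctan(-19.5/-33.775) (quadrant-adjusted) = 210° = 7π/6
z = 39e^(i*7π/6)


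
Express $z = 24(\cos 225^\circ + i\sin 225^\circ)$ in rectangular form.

a = r cos θ = 24 * -sqrt(2)/2 = -12*sqrt(2)
b = r sin θ = 24 * -sqrt(2)/2 = -12*sqrt(2)
z = -12*sqrt(2) - 12*sqrt(2)i


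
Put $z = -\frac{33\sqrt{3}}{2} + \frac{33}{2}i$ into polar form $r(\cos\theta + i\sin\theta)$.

r = |z| = sqrt(a^2 + b^2) = sqrt((-33*sqrt(3)/2)^2 + (33/2)^2) = sqrt(3267/4 + 1089/4) = sqrt(1089) = 33
θ = arctan(b/a) = arctan(16.5/-28.5788) (quadrant-adjusted) = 150°
z = 33(cos 150° + i sin 150°)


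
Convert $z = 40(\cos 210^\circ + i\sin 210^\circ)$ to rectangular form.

a = r cos θ = 40 * -sqrt(3)/2 = -20*sqrt(3)
b = r sin θ = 40 * -1/2 = -20
z = -20*sqrt(3) - 20i


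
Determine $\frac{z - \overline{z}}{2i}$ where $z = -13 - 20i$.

z - conjugate(z) = 2bi
(z - conjugate(z))/(2i) = 2bi/(2i) = b = -20


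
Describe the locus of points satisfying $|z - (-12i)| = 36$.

|z - z0| = r describes a circle centered at z0 with radius r
Here z0 = -12i and r = 36
Locus: Circle centered at (0, -12) with radius 36


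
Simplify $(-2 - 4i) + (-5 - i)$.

(-2 + (-5)) + (-4 + (-1))i = -7 - 5i


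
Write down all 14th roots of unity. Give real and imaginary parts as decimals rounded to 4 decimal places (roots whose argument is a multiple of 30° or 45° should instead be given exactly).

ω_k = e^(2πik/14) = cos(2πk/14) + i sin(2πk/14) for k = 0, 1, ..., 13
Roots: 1, 0.9010 + 0.4339i, 0.6235 + 0.7818i, 0.2225 + 0.9749i, -0.2225 + 0.9749i, -0.6235 + 0.7818i, -0.9010 + 0.4339i, -1, -0.9010 - 0.4339i, -0.6235 - 0.7818i, -0.2225 - 0.9749i, 0.2225 - 0.9749i, 0.6235 - 0.7818i, 0.9010 - 0.4339i


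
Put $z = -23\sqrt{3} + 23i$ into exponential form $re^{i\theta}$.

r = |z| = sqrt((-23*sqrt(3))^2 + (23)^2) = sqrt(1587 + 529) = sqrt(2116) = 46
θ = arctan(b/a) = arctan(23/-39.8372) (quadrant-adjusted) = 150° = 5π/6
z = 46e^(i*5π/6)


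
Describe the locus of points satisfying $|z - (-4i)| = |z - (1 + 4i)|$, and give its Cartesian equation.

|z - z1| = |z - z2| means z is equidistant from z1 and z2,
i.e. the perpendicular bisector of the segment from (0, -4) to (1, 4) (midpoint (1/2, 0)).
With z = x + yi, square both sides:
(x - 0)^2 + (y - (-4))^2 = (x - 1)^2 + (y - 4)^2
The x^2 and y^2 terms cancel: 2x + 16y = 17 - 16 = 1
Simplify: 2x + 16y = 1
Locus: Perpendicular bisector of the segment from (0, -4) to (1, 4): the line 2x + 16y = 1


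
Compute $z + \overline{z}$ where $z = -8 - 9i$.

z + conjugate(z) = (a + bi) + (a - bi) = 2a
= 2 * (-8) = -16


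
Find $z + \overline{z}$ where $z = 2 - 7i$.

z + conjugate(z) = (a + bi) + (a - bi) = 2a
= 2 * 2 = 4


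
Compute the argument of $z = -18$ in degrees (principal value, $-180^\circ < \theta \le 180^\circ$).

b = 0 and a < 0, so z lies on the negative real axis: θ = 180°


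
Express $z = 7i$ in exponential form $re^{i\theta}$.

r = |z| = sqrt((0)^2 + (7)^2) = sqrt(0 + 49) = sqrt(49) = 7
a = 0 and b > 0, so z lies on the positive imaginary axis: θ = 90° = π/2
z = 7e^(i*π/2)


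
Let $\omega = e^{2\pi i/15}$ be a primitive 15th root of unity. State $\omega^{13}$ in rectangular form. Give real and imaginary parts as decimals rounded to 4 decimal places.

ω^13 = e^(2πi·13/15) = e^(i·26π/15)
= cos(26π/15) + i sin(26π/15)
= 0.6691 - 0.7431i


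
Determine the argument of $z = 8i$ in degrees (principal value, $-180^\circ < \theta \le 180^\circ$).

a = 0 and b > 0, so z lies on the positive imaginary axis: θ = 90°


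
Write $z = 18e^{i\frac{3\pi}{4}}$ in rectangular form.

a = r cos θ = 18 * -sqrt(2)/2 = -9*sqrt(2)
b = r sin θ = 18 * sqrt(2)/2 = 9*sqrt(2)
z = -9*sqrt(2) + 9*sqrt(2)i


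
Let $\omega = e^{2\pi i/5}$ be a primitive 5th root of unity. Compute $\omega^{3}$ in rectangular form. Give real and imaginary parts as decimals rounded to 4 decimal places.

ω^3 = e^(2πi·3/5) = e^(i·6π/5)
= cos(6π/5) + i sin(6π/5)
= -0.8090 - 0.5878i


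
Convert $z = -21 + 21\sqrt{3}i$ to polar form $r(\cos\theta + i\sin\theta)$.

r = |z| = sqrt(a^2 + b^2) = sqrt((-21)^2 + (21*sqrt(3))^2) = sqrt(441 + 1323) = sqrt(1764) = 42
θ = arctan(b/a) = arctan(36.3731/-21) (quadrant-adjusted) = 120°
z = 42(cos 120° + i sin 120°)


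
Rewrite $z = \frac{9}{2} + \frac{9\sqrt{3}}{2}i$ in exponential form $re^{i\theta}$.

r = |z| = sqrt((9/2)^2 + (9*sqrt(3)/2)^2) = sqrt(81/4 + 243/4) = sqrt(81) = 9
θ = arctan(b/a) = arctan(7.7942/4.5) (quadrant-adjusted) = 60° = π/3
z = 9e^(i*π/3)


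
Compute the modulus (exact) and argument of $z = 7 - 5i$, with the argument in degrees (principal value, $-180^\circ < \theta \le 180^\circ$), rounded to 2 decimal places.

|z| = sqrt(7^2 + (-5)^2) = sqrt(74)
arg(z) = arctan(b/a) = arctan(-5/7) (quadrant-adjusted) = -35.54°


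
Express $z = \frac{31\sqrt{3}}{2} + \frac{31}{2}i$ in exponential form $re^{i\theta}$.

r = |z| = sqrt((31*sqrt(3)/2)^2 + (31/2)^2) = sqrt(2883/4 + 961/4) = sqrt(961) = 31
θ = arctan(b/a) = arctan(15.5/26.8468) (quadrant-adjusted) = 30° = π/6
z = 31e^(i*π/6)


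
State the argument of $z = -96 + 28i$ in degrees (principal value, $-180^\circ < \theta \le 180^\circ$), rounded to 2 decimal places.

θ = arctan(b/a) = arctan(28/-96) (quadrant-adjusted) = 163.74°


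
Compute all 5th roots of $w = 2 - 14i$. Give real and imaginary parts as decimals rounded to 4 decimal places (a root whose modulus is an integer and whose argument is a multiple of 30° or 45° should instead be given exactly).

|w| = sqrt(200) ≈ 14.142136, arg(w) ≈ 278.130102°
Root modulus = sqrt(200)^(1/5) ≈ 1.698646
Root arguments: θ_k = (arg(w) + 360°k)/5 for k = 0, 1, ..., 4
Compute each root as (root modulus)(cos θ_k + i sin θ_k) using full-precision intermediates, then round to 4 decimal places.
Roots: 0.9590 + 1.4020i, -1.0370 + 1.3453i, -1.6000 - 0.5705i, 0.0482 - 1.6980i, 1.6298 - 0.4789i


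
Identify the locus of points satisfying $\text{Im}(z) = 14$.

Im(z) = y where z = x + yi; the equation y = 14 is satisfied by all points with that y-coordinate
Locus: Horizontal line y = 14


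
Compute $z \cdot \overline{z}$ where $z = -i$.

z * conjugate(z) = |z|^2 = a^2 + b^2
= 0^2 + (-1)^2 = 1


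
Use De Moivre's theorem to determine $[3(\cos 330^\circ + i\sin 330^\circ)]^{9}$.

By De Moivre: z^n = r^n(cos(nθ) + i sin(nθ))
= 3^9(cos(9*330°) + i sin(9*330°))
= 19683(cos 90° + i sin 90°)
= 19683i


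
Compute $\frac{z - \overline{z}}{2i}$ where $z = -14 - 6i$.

z - conjugate(z) = 2bi
(z - conjugate(z))/(2i) = 2bi/(2i) = b = -6


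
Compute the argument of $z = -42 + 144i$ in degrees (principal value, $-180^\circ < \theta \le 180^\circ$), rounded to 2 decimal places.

θ = arctan(b/a) = arctan(144/-42) (quadrant-adjusted) = 106.26°


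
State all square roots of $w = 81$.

|w| = 81, arg(w) = 0°
Root modulus = 81^(1/2) = 9
Root arguments: θ_k = (0° + 360°k)/2 for k = 0, 1, ..., 1
Roots: 9, -9


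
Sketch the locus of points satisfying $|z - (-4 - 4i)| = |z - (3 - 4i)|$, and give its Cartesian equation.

|z - z1| = |z - z2| means z is equidistant from z1 and z2,
i.e. the perpendicular bisector of the segment from (-4, -4) to (3, -4) (midpoint (-1/2, -4)).
With z = x + yi, square both sides:
(x - (-4))^2 + (y - (-4))^2 = (x - 3)^2 + (y - (-4))^2
The x^2 and y^2 terms cancel: 14x + 0y = 25 - 32 = -7
Simplify: x = -1/2
Locus: Perpendicular bisector of the segment from (-4, -4) to (3, -4): the line x = -1/2


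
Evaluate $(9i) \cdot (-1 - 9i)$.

(a1*a2 - b1*b2) + (a1*b2 + b1*a2)i
= (0 - (-81)) + (0 + (-9))i
= 81 - 9i


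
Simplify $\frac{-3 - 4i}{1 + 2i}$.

Multiply numerator and denominator by conjugate (1 - 2i):
= (-3 - 4i)(1 - 2i) / (1^2 + 2^2)
= (-11 + 2i) / 5
= -11/5 + (2/5)i


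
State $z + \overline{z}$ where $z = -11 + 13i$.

z + conjugate(z) = (a + bi) + (a - bi) = 2a
= 2 * (-11) = -22


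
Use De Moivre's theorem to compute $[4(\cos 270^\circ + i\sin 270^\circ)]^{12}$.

By De Moivre: z^n = r^n(cos(nθ) + i sin(nθ))
= 4^12(cos(12*270°) + i sin(12*270°))
= 16777216(cos 0° + i sin 0°)
= 16777216


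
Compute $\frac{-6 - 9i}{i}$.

Multiply numerator and denominator by conjugate (-i):
= (-6 - 9i)(-i) / (0^2 + 1^2)
= (-9 + 6i) / 1
= -9 + 6i


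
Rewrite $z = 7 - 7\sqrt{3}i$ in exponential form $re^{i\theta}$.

r = |z| = sqrt((7)^2 + (-7*sqrt(3))^2) = sqrt(49 + 147) = sqrt(196) = 14
θ = arctan(b/a) = arctan(-12.1244/7) (quadrant-adjusted) = -60° = -π/3
z = 14e^(-i*π/3)


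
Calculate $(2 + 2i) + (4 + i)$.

(2 + 4) + (2 + 1)i = 6 + 3i


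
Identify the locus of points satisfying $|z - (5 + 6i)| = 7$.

|z - z0| = r describes a circle centered at z0 with radius r
Here z0 = 5 + 6i and r = 7
Locus: Circle centered at (5, 6) with radius 7


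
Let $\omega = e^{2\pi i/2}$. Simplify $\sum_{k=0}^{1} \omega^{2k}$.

Since 2 divides 2, ω^2 = (ω^2)^1 = 1^1 = 1, so every term is 1.
Sum = 2 · 1 = 2


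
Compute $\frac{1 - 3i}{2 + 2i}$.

Multiply numerator and denominator by conjugate (2 - 2i):
= (1 - 3i)(2 - 2i) / (2^2 + 2^2)
= (-4 - 8i) / 8
Divide through by 4: (-1 - 2i) / 2
= -1/2 - i


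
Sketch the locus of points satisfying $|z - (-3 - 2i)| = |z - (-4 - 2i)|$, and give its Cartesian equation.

|z - z1| = |z - z2| means z is equidistant from z1 and z2,
i.e. the perpendicular bisector of the segment from (-3, -2) to (-4, -2) (midpoint (-7/2, -2)).
With z = x + yi, square both sides:
(x - (-3))^2 + (y - (-2))^2 = (x - (-4))^2 + (y - (-2))^2
The x^2 and y^2 terms cancel: -2x + 0y = 20 - 13 = 7
Simplify: x = -7/2
Locus: Perpendicular bisector of the segment from (-3, -2) to (-4, -2): the line x = -7/2


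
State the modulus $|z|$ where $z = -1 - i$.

|z| = sqrt(a^2 + b^2) = sqrt((-1)^2 + (-1)^2) = sqrt(2) = sqrt(2)


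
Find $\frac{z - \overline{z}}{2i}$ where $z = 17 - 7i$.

z - conjugate(z) = 2bi
(z - conjugate(z))/(2i) = 2bi/(2i) = b = -7


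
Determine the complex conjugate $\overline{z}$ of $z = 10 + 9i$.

If z = a + bi, then conjugate(z) = a - bi
conjugate(10 + 9i) = 10 - 9i


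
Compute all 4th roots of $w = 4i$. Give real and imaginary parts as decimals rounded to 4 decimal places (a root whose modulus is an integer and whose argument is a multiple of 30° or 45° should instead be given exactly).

|w| = 4, arg(w) = 90°
Root modulus = 4^(1/4) ≈ 1.414214
Root arguments: θ_k = (90° + 360°k)/4 for k = 0, 1, ..., 3
Compute each root as (root modulus)(cos θ_k + i sin θ_k) using full-precision intermediates, then round to 4 decimal places.
Roots: 1.3066 + 0.5412i, -0.5412 + 1.3066i, -1.3066 - 0.5412i, 0.5412 - 1.3066i


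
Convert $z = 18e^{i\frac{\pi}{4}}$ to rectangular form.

a = r cos θ = 18 * sqrt(2)/2 = 9*sqrt(2)
b = r sin θ = 18 * sqrt(2)/2 = 9*sqrt(2)
z = 9*sqrt(2) + 9*sqrt(2)i


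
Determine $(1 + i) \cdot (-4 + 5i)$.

(a1*a2 - b1*b2) + (a1*b2 + b1*a2)i
= (-4 - 5) + (5 + (-4))i
= -9 + i


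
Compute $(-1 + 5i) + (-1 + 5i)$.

(-1 + (-1)) + (5 + 5)i = -2 + 10i


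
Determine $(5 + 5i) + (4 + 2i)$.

(5 + 4) + (5 + 2)i = 9 + 7i


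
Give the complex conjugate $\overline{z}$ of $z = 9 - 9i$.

If z = a + bi, then conjugate(z) = a - bi
conjugate(9 - 9i) = 9 + 9i


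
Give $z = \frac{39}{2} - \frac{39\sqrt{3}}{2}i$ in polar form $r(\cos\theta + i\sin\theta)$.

r = |z| = sqrt(a^2 + b^2) = sqrt((39/2)^2 + (-39*sqrt(3)/2)^2) = sqrt(1521/4 + 4563/4) = sqrt(1521) = 39
θ = arctan(b/a) = arctan(-33.775/19.5) (quadrant-adjusted) = 300°
z = 39(cos 300° + i sin 300°)


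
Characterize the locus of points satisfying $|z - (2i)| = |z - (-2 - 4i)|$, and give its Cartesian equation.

|z - z1| = |z - z2| means z is equidistant from z1 and z2,
i.e. the perpendicular bisector of the segment from (0, 2) to (-2, -4) (midpoint (-1, -1)).
With z = x + yi, square both sides:
(x - 0)^2 + (y - 2)^2 = (x - (-2))^2 + (y - (-4))^2
The x^2 and y^2 terms cancel: -4x + (-12)y = 20 - 4 = 16
Simplify: x + 3y = -4
Locus: Perpendicular bisector of the segment from (0, 2) to (-2, -4): the line x + 3y = -4


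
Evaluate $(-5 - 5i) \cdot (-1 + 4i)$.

(a1*a2 - b1*b2) + (a1*b2 + b1*a2)i
= (5 - (-20)) + (-20 + 5)i
= 25 - 15i


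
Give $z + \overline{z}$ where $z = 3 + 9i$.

z + conjugate(z) = (a + bi) + (a - bi) = 2a
= 2 * 3 = 6


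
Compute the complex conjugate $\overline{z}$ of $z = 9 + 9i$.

If z = a + bi, then conjugate(z) = a - bi
conjugate(9 + 9i) = 9 - 9i


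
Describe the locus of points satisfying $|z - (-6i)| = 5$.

|z - z0| = r describes a circle centered at z0 with radius r
Here z0 = -6i and r = 5
Locus: Circle centered at (0, -6) with radius 5


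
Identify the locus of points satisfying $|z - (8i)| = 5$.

|z - z0| = r describes a circle centered at z0 with radius r
Here z0 = 8i and r = 5
Locus: Circle centered at (0, 8) with radius 5


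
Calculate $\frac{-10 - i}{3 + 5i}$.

Multiply numerator and denominator by conjugate (3 - 5i):
= (-10 - i)(3 - 5i) / (3^2 + 5^2)
= (-35 + 47i) / 34
= -35/34 + (47/34)i


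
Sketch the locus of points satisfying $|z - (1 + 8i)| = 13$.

|z - z0| = r describes a circle centered at z0 with radius r
Here z0 = 1 + 8i and r = 13
Locus: Circle centered at (1, 8) with radius 13


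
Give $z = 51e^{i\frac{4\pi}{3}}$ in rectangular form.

a = r cos θ = 51 * -1/2 = -51/2
b = r sin θ = 51 * -sqrt(3)/2 = -51*sqrt(3)/2
z = -51/2 - (51*sqrt(3)/2)i


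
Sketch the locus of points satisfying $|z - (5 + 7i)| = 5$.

|z - z0| = r describes a circle centered at z0 with radius r
Here z0 = 5 + 7i and r = 5
Locus: Circle centered at (5, 7) with radius 5


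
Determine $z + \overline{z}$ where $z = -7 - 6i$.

z + conjugate(z) = (a + bi) + (a - bi) = 2a
= 2 * (-7) = -14


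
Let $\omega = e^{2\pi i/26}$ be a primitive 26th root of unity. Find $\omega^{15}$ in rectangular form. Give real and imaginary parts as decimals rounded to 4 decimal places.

ω^15 = e^(2πi·15/26) = e^(i·15π/13)
= cos(15π/13) + i sin(15π/13)
= -0.8855 - 0.4647i


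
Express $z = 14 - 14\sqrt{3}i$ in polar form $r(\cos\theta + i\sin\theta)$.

r = |z| = sqrt(a^2 + b^2) = sqrt((14)^2 + (-14*sqrt(3))^2) = sqrt(196 + 588) = sqrt(784) = 28
θ = arctan(b/a) = arctan(-24.2487/14) (quadrant-adjusted) = 300°
z = 28(cos 300° + i sin 300°)


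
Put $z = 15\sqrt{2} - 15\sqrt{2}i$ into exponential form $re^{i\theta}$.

r = |z| = sqrt((15*sqrt(2))^2 + (-15*sqrt(2))^2) = sqrt(450 + 450) = sqrt(900) = 30
θ = arctan(b/a) = arctan(-21.2132/21.2132) (quadrant-adjusted) = -45° = -π/4
z = 30e^(-i*π/4)


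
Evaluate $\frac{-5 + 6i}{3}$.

Divisor is real, so divide each part by 3:
= -5/3 + 2i


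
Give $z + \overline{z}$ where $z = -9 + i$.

z + conjugate(z) = (a + bi) + (a - bi) = 2a
= 2 * (-9) = -18


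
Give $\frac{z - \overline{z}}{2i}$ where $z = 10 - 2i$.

z - conjugate(z) = 2bi
(z - conjugate(z))/(2i) = 2bi/(2i) = b = -2


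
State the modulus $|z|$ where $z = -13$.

|z| = sqrt(a^2 + b^2) = sqrt((-13)^2 + 0^2) = sqrt(169) = 13


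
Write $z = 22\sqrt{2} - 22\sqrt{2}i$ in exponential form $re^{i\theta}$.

r = |z| = sqrt((22*sqrt(2))^2 + (-22*sqrt(2))^2) = sqrt(968 + 968) = sqrt(1936) = 44
θ = arctan(b/a) = arctan(-31.1127/31.1127) (quadrant-adjusted) = -45° = -π/4
z = 44e^(-i*π/4)


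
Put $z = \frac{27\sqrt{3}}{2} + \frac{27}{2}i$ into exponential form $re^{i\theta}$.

r = |z| = sqrt((27*sqrt(3)/2)^2 + (27/2)^2) = sqrt(2187/4 + 729/4) = sqrt(729) = 27
θ = arctan(b/a) = arctan(13.5/23.3827) (quadrant-adjusted) = 30° = π/6
z = 27e^(i*π/6)


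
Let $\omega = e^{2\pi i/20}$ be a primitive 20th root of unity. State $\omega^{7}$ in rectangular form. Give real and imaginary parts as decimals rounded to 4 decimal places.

ω^7 = e^(2πi·7/20) = e^(i·7π/10)
= cos(7π/10) + i sin(7π/10)
= -0.5878 + 0.8090i


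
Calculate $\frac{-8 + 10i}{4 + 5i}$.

Multiply numerator and denominator by conjugate (4 - 5i):
= (-8 + 10i)(4 - 5i) / (4^2 + 5^2)
= (18 + 80i) / 41
= 18/41 + (80/41)i


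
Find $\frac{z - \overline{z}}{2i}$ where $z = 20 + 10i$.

z - conjugate(z) = 2bi
(z - conjugate(z))/(2i) = 2bi/(2i) = b = 10


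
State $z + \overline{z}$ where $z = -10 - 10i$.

z + conjugate(z) = (a + bi) + (a - bi) = 2a
= 2 * (-10) = -20


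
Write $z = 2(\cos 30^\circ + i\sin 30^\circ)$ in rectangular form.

a = r cos θ = 2 * sqrt(3)/2 = sqrt(3)
b = r sin θ = 2 * 1/2 = 1
z = sqrt(3) + i


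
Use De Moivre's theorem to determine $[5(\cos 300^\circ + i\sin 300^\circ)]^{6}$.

By De Moivre: z^n = r^n(cos(nθ) + i sin(nθ))
= 5^6(cos(6*300°) + i sin(6*300°))
= 15625(cos 0° + i sin 0°)
= 15625


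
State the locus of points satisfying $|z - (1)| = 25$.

|z - z0| = r describes a circle centered at z0 with radius r
Here z0 = 1 and r = 25
Locus: Circle centered at (1, 0) with radius 25


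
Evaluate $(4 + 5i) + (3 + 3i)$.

(4 + 3) + (5 + 3)i = 7 + 8i


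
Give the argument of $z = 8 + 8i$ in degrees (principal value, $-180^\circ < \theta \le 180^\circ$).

θ = arctan(b/a) = arctan(8/8) (quadrant-adjusted) = 45°


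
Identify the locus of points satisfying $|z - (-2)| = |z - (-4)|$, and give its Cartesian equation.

|z - z1| = |z - z2| means z is equidistant from z1 and z2,
i.e. the perpendicular bisector of the segment from (-2, 0) to (-4, 0) (midpoint (-3, 0)).
With z = x + yi, square both sides:
(x - (-2))^2 + (y - 0)^2 = (x - (-4))^2 + (y - 0)^2
The x^2 and y^2 terms cancel: -4x + 0y = 16 - 4 = 12
Simplify: x = -3
Locus: Perpendicular bisector of the segment from (-2, 0) to (-4, 0): the line x = -3


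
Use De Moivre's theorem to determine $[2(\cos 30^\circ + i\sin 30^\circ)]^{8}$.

By De Moivre: z^n = r^n(cos(nθ) + i sin(nθ))
= 2^8(cos(8*30°) + i sin(8*30°))
= 256(cos 240° + i sin 240°)
= -128 - 128*sqrt(3)i


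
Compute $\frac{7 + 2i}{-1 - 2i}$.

Multiply numerator and denominator by conjugate (-1 + 2i):
= (7 + 2i)(-1 + 2i) / ((-1)^2 + (-2)^2)
= (-11 + 12i) / 5
= -11/5 + (12/5)i


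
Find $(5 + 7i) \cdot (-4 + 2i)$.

(a1*a2 - b1*b2) + (a1*b2 + b1*a2)i
= (-20 - 14) + (10 + (-28))i
= -34 - 18i


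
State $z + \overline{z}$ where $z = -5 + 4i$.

z + conjugate(z) = (a + bi) + (a - bi) = 2a
= 2 * (-5) = -10


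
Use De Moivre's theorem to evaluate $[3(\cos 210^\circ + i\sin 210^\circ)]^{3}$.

By De Moivre: z^n = r^n(cos(nθ) + i sin(nθ))
= 3^3(cos(3*210°) + i sin(3*210°))
= 27(cos 270° + i sin 270°)
= -27i


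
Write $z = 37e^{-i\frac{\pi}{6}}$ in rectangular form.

a = r cos θ = 37 * sqrt(3)/2 = 37*sqrt(3)/2
b = r sin θ = 37 * -1/2 = -37/2
z = 37*sqrt(3)/2 - (37/2)i


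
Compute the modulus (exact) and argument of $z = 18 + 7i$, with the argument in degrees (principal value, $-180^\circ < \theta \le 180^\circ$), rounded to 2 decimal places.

|z| = sqrt(18^2 + 7^2) = sqrt(373)
arg(z) = arctan(b/a) = arctan(7/18) (quadrant-adjusted) = 21.25°


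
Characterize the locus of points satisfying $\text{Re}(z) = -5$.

Re(z) = x where z = x + yi; the equation x = -5 is satisfied by all points with that x-coordinate
Locus: Vertical line x = -5


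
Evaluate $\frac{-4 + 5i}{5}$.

Divisor is real, so divide each part by 5:
= -4/5 + i


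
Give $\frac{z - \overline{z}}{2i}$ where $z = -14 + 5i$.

z - conjugate(z) = 2bi
(z - conjugate(z))/(2i) = 2bi/(2i) = b = 5


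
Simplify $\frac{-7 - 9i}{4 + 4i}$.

Multiply numerator and denominator by conjugate (4 - 4i):
= (-7 - 9i)(4 - 4i) / (4^2 + 4^2)
= (-64 - 8i) / 32
Divide through by 8: (-8 - i) / 4
= -2 - (1/4)i


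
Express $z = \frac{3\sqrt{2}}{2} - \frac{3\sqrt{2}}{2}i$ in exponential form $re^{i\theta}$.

r = |z| = sqrt((3*sqrt(2)/2)^2 + (-3*sqrt(2)/2)^2) = sqrt(9/2 + 9/2) = sqrt(9) = 3
θ = arctan(b/a) = arctan(-2.1213/2.1213) (quadrant-adjusted) = -45° = -π/4
z = 3e^(-i*π/4)


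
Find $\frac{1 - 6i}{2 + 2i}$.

Multiply numerator and denominator by conjugate (2 - 2i):
= (1 - 6i)(2 - 2i) / (2^2 + 2^2)
= (-10 - 14i) / 8
Divide through by 2: (-5 - 7i) / 4
= -5/4 - (7/4)i


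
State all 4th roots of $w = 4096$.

|w| = 4096, arg(w) = 0°
Root modulus = 4096^(1/4) = 8
Root arguments: θ_k = (0° + 360°k)/4 for k = 0, 1, ..., 3
Roots: 8, 8i, -8, -8i


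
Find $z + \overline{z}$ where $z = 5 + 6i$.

z + conjugate(z) = (a + bi) + (a - bi) = 2a
= 2 * 5 = 10


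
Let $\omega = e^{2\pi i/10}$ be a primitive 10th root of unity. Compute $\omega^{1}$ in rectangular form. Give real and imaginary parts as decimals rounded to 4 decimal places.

ω^1 = e^(2πi·1/10) = e^(i·1π/5)
= cos(1π/5) + i sin(1π/5)
= 0.8090 + 0.5878i


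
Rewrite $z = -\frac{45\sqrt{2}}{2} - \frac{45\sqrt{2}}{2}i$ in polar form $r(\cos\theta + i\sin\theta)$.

r = |z| = sqrt(a^2 + b^2) = sqrt((-45*sqrt(2)/2)^2 + (-45*sqrt(2)/2)^2) = sqrt(2025/2 + 2025/2) = sqrt(2025) = 45
θ = arctan(b/a) = arctan(-31.8198/-31.8198) (quadrant-adjusted) = 225°
z = 45(cos 225° + i sin 225°)


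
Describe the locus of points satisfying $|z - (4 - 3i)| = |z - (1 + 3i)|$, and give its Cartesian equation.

|z - z1| = |z - z2| means z is equidistant from z1 and z2,
i.e. the perpendicular bisector of the segment from (4, -3) to (1, 3) (midpoint (5/2, 0)).
With z = x + yi, square both sides:
(x - 4)^2 + (y - (-3))^2 = (x - 1)^2 + (y - 3)^2
The x^2 and y^2 terms cancel: -6x + 12y = 10 - 25 = -15
Simplify: 2x - 4y = 5
Locus: Perpendicular bisector of the segment from (4, -3) to (1, 3): the line 2x - 4y = 5


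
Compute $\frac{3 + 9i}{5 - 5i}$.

Multiply numerator and denominator by conjugate (5 + 5i):
= (3 + 9i)(5 + 5i) / (5^2 + (-5)^2)
= (-30 + 60i) / 50
Divide through by 10: (-3 + 6i) / 5
= -3/5 + (6/5)i


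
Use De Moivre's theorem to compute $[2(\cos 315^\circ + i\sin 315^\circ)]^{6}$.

By De Moivre: z^n = r^n(cos(nθ) + i sin(nθ))
= 2^6(cos(6*315°) + i sin(6*315°))
= 64(cos 90° + i sin 90°)
= 64i


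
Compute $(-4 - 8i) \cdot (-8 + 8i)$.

(a1*a2 - b1*b2) + (a1*b2 + b1*a2)i
= (32 - (-64)) + (-32 + 64)i
= 96 + 32i


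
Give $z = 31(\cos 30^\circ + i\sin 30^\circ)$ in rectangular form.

a = r cos θ = 31 * sqrt(3)/2 = 31*sqrt(3)/2
b = r sin θ = 31 * 1/2 = 31/2
z = 31*sqrt(3)/2 + (31/2)i


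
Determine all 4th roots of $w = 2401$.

|w| = 2401, arg(w) = 0°
Root modulus = 2401^(1/4) = 7
Root arguments: θ_k = (0° + 360°k)/4 for k = 0, 1, ..., 3
Roots: 7, 7i, -7, -7i


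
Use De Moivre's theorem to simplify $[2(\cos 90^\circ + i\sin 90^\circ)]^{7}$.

By De Moivre: z^n = r^n(cos(nθ) + i sin(nθ))
= 2^7(cos(7*90°) + i sin(7*90°))
= 128(cos 270° + i sin 270°)
= -128i


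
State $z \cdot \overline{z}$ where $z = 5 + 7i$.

z * conjugate(z) = |z|^2 = a^2 + b^2
= 5^2 + 7^2 = 74


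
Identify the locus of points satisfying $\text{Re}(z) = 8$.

Re(z) = x where z = x + yi; the equation x = 8 is satisfied by all points with that x-coordinate
Locus: Vertical line x = 8


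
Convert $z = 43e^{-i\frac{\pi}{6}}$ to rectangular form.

a = r cos θ = 43 * sqrt(3)/2 = 43*sqrt(3)/2
b = r sin θ = 43 * -1/2 = -43/2
z = 43*sqrt(3)/2 - (43/2)i


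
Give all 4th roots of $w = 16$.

|w| = 16, arg(w) = 0°
Root modulus = 16^(1/4) = 2
Root arguments: θ_k = (0° + 360°k)/4 for k = 0, 1, ..., 3
Roots: 2, 2i, -2, -2i


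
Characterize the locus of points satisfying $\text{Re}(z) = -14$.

Re(z) = x where z = x + yi; the equation x = -14 is satisfied by all points with that x-coordinate
Locus: Vertical line x = -14


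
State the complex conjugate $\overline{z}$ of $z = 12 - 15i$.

If z = a + bi, then conjugate(z) = a - bi
conjugate(12 - 15i) = 12 + 15i


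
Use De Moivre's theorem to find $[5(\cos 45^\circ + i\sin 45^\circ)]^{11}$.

By De Moivre: z^n = r^n(cos(nθ) + i sin(nθ))
= 5^11(cos(11*45°) + i sin(11*45°))
= 48828125(cos 135° + i sin 135°)
= -48828125*sqrt(2)/2 + (48828125*sqrt(2)/2)i


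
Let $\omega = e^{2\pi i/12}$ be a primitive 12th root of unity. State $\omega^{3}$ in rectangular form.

ω^3 = e^(2πi·3/12) = e^(i·1π/2)
= cos(1π/2) + i sin(1π/2)
= i


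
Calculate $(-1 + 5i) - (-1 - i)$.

(-1 - (-1)) + (5 - (-1))i = 6i


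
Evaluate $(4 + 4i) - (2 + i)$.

(4 - 2) + (4 - 1)i = 2 + 3i


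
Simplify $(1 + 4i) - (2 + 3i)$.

(1 - 2) + (4 - 3)i = -1 + i


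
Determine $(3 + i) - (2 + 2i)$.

(3 - 2) + (1 - 2)i = 1 - i


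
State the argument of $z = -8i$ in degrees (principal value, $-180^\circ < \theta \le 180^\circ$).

a = 0 and b < 0, so z lies on the negative imaginary axis: θ = -90°


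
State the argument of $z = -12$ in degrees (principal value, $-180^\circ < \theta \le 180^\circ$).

b = 0 and a < 0, so z lies on the negative real axis: θ = 180°


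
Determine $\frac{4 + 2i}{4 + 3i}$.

Multiply numerator and denominator by conjugate (4 - 3i):
= (4 + 2i)(4 - 3i) / (4^2 + 3^2)
= (22 - 4i) / 25
= 22/25 - (4/25)i


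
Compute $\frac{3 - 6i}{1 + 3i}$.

Multiply numerator and denominator by conjugate (1 - 3i):
= (3 - 6i)(1 - 3i) / (1^2 + 3^2)
= (-15 - 15i) / 10
Divide through by 5: (-3 - 3i) / 2
= -3/2 - (3/2)i


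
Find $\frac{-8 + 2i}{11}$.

Divisor is real, so divide each part by 11:
= -8/11 + (2/11)i


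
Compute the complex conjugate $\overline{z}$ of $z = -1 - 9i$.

If z = a + bi, then conjugate(z) = a - bi
conjugate(-1 - 9i) = -1 + 9i


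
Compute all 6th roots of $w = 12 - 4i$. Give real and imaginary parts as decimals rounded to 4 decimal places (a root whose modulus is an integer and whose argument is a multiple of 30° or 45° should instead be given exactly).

|w| = sqrt(160) ≈ 12.649111, arg(w) ≈ 341.565051°
Root modulus = sqrt(160)^(1/6) ≈ 1.526429
Root arguments: θ_k = (arg(w) + 360°k)/6 for k = 0, 1, ..., 5
Compute each root as (root modulus)(cos θ_k + i sin θ_k) using full-precision intermediates, then round to 4 decimal places.
Roots: 0.8330 + 1.2791i, -0.6913 + 1.3609i, -1.5242 + 0.0818i, -0.8330 - 1.2791i, 0.6913 - 1.3609i, 1.5242 - 0.0818i


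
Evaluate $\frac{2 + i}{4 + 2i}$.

Multiply numerator and denominator by conjugate (4 - 2i):
= (2 + i)(4 - 2i) / (4^2 + 2^2)
= (10) / 20
Divide through by 10: (1) / 2
= 1/2


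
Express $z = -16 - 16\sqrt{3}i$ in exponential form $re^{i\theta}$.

r = |z| = sqrt((-16)^2 + (-16*sqrt(3))^2) = sqrt(256 + 768) = sqrt(1024) = 32
θ = arctan(b/a) = arctan(-27.7128/-16) (quadrant-adjusted) = -120° = -2π/3
z = 32e^(-i*2π/3)


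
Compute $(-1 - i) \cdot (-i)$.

(a1*a2 - b1*b2) + (a1*b2 + b1*a2)i
= (0 - 1) + (1 + 0)i
= -1 + i


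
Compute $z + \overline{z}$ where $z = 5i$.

z + conjugate(z) = (a + bi) + (a - bi) = 2a
= 2 * 0 = 0


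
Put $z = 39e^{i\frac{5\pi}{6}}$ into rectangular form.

a = r cos θ = 39 * -sqrt(3)/2 = -39*sqrt(3)/2
b = r sin θ = 39 * 1/2 = 39/2
z = -39*sqrt(3)/2 + (39/2)i


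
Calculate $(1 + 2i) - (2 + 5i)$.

(1 - 2) + (2 - 5)i = -1 - 3i


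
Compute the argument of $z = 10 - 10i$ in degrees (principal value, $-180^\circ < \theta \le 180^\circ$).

θ = arctan(b/a) = arctan(-10/10) (quadrant-adjusted) = -45°


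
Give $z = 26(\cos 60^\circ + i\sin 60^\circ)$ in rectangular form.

a = r cos θ = 26 * 1/2 = 13
b = r sin θ = 26 * sqrt(3)/2 = 13*sqrt(3)
z = 13 + 13*sqrt(3)i


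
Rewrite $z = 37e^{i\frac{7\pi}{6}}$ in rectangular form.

a = r cos θ = 37 * -sqrt(3)/2 = -37*sqrt(3)/2
b = r sin θ = 37 * -1/2 = -37/2
z = -37*sqrt(3)/2 - (37/2)i


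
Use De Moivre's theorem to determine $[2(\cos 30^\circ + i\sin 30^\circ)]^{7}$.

By De Moivre: z^n = r^n(cos(nθ) + i sin(nθ))
= 2^7(cos(7*30°) + i sin(7*30°))
= 128(cos 210° + i sin 210°)
= -64*sqrt(3) - 64i


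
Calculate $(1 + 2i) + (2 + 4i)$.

(1 + 2) + (2 + 4)i = 3 + 6i


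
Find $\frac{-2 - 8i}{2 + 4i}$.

Multiply numerator and denominator by conjugate (2 - 4i):
= (-2 - 8i)(2 - 4i) / (2^2 + 4^2)
= (-36 - 8i) / 20
Divide through by 4: (-9 - 2i) / 5
= -9/5 - (2/5)i


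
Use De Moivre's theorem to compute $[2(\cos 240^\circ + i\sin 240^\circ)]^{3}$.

By De Moivre: z^n = r^n(cos(nθ) + i sin(nθ))
= 2^3(cos(3*240°) + i sin(3*240°))
= 8(cos 0° + i sin 0°)
= 8


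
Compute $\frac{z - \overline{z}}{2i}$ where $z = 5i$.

z - conjugate(z) = 2bi
(z - conjugate(z))/(2i) = 2bi/(2i) = b = 5


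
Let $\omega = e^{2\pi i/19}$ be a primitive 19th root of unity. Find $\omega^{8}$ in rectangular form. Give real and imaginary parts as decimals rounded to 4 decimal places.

ω^8 = e^(2πi·8/19) = e^(i·16π/19)
= cos(16π/19) + i sin(16π/19)
= -0.8795 + 0.4759i


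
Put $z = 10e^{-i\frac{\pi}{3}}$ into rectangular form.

a = r cos θ = 10 * 1/2 = 5
b = r sin θ = 10 * -sqrt(3)/2 = -5*sqrt(3)
z = 5 - 5*sqrt(3)i


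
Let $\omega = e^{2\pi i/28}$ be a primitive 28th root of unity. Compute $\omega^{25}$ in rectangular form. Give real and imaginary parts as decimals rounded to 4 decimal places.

ω^25 = e^(2πi·25/28) = e^(i·25π/14)
= cos(25π/14) + i sin(25π/14)
= 0.7818 - 0.6235i


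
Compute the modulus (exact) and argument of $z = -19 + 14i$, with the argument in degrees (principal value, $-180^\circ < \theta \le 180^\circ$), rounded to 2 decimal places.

|z| = sqrt((-19)^2 + 14^2) = sqrt(557)
arg(z) = arctan(b/a) = arctan(14/-19) (quadrant-adjusted) = 143.62°


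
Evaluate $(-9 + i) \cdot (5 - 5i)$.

(a1*a2 - b1*b2) + (a1*b2 + b1*a2)i
= (-45 - (-5)) + (45 + 5)i
= -40 + 50i


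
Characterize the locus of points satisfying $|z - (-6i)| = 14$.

|z - z0| = r describes a circle centered at z0 with radius r
Here z0 = -6i and r = 14
Locus: Circle centered at (0, -6) with radius 14


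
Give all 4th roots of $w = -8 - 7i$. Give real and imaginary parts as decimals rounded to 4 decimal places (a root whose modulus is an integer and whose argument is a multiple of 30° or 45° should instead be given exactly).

|w| = sqrt(113) ≈ 10.630146, arg(w) ≈ 221.185925°
Root modulus = sqrt(113)^(1/4) ≈ 1.805655
Root arguments: θ_k = (arg(w) + 360°k)/4 for k = 0, 1, ..., 3
Compute each root as (root modulus)(cos θ_k + i sin θ_k) using full-precision intermediates, then round to 4 decimal places.
Roots: 1.0280 + 1.4844i, -1.4844 + 1.0280i, -1.0280 - 1.4844i, 1.4844 - 1.0280i


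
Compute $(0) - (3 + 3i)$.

(0 - 3) + (0 - 3)i = -3 - 3i


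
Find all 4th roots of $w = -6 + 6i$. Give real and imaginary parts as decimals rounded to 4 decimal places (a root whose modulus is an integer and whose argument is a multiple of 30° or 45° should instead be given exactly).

|w| = sqrt(72) ≈ 8.485281, arg(w) = 135°
Root modulus = sqrt(72)^(1/4) ≈ 1.706737
Root arguments: θ_k = (135° + 360°k)/4 for k = 0, 1, ..., 3
Compute each root as (root modulus)(cos θ_k + i sin θ_k) using full-precision intermediates, then round to 4 decimal places.
Roots: 1.4191 + 0.9482i, -0.9482 + 1.4191i, -1.4191 - 0.9482i, 0.9482 - 1.4191i


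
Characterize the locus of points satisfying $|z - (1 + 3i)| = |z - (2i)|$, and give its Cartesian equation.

|z - z1| = |z - z2| means z is equidistant from z1 and z2,
i.e. the perpendicular bisector of the segment from (1, 3) to (0, 2) (midpoint (1/2, 5/2)).
With z = x + yi, square both sides:
(x - 1)^2 + (y - 3)^2 = (x - 0)^2 + (y - 2)^2
The x^2 and y^2 terms cancel: -2x + (-2)y = 4 - 10 = -6
Simplify: x + y = 3
Locus: Perpendicular bisector of the segment from (1, 3) to (0, 2): the line x + y = 3


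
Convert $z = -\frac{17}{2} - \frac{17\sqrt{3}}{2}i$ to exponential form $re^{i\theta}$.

r = |z| = sqrt((-17/2)^2 + (-17*sqrt(3)/2)^2) = sqrt(289/4 + 867/4) = sqrt(289) = 17
θ = arctan(b/a) = arctan(-14.7224/-8.5) (quadrant-adjusted) = -120° = -2π/3
z = 17e^(-i*2π/3)


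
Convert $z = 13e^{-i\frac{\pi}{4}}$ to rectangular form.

a = r cos θ = 13 * sqrt(2)/2 = 13*sqrt(2)/2
b = r sin θ = 13 * -sqrt(2)/2 = -13*sqrt(2)/2
z = 13*sqrt(2)/2 - (13*sqrt(2)/2)i


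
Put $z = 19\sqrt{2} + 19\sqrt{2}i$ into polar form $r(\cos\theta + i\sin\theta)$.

r = |z| = sqrt(a^2 + b^2) = sqrt((19*sqrt(2))^2 + (19*sqrt(2))^2) = sqrt(722 + 722) = sqrt(1444) = 38
θ = arctan(b/a) = arctan(26.8701/26.8701) (quadrant-adjusted) = 45°
z = 38(cos 45° + i sin 45°)


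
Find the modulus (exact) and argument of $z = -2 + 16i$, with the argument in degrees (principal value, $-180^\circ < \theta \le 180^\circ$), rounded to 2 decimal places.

|z| = sqrt((-2)^2 + 16^2) = sqrt(260)
arg(z) = arctan(b/a) = arctan(16/-2) (quadrant-adjusted) = 97.13°


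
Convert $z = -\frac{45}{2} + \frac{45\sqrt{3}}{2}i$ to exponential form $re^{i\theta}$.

r = |z| = sqrt((-45/2)^2 + (45*sqrt(3)/2)^2) = sqrt(2025/4 + 6075/4) = sqrt(2025) = 45
θ = arctan(b/a) = arctan(38.9711/-22.5) (quadrant-adjusted) = 120° = 2π/3
z = 45e^(i*2π/3)


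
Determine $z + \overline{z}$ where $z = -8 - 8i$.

z + conjugate(z) = (a + bi) + (a - bi) = 2a
= 2 * (-8) = -16


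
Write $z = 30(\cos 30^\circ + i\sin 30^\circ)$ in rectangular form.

a = r cos θ = 30 * sqrt(3)/2 = 15*sqrt(3)
b = r sin θ = 30 * 1/2 = 15
z = 15*sqrt(3) + 15i


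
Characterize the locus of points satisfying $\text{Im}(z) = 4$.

Im(z) = y where z = x + yi; the equation y = 4 is satisfied by all points with that y-coordinate
Locus: Horizontal line y = 4


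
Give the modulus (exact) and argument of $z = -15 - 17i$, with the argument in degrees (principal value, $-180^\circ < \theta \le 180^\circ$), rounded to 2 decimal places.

|z| = sqrt((-15)^2 + (-17)^2) = sqrt(514)
arg(z) = arctan(b/a) = arctan(-17/-15) (quadrant-adjusted) = -131.42°


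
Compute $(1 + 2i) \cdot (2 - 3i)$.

(a1*a2 - b1*b2) + (a1*b2 + b1*a2)i
= (2 - (-6)) + (-3 + 4)i
= 8 + i


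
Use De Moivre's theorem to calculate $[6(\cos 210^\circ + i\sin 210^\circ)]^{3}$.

By De Moivre: z^n = r^n(cos(nθ) + i sin(nθ))
= 6^3(cos(3*210°) + i sin(3*210°))
= 216(cos 270° + i sin 270°)
= -216i


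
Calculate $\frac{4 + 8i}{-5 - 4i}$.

Multiply numerator and denominator by conjugate (-5 + 4i):
= (4 + 8i)(-5 + 4i) / ((-5)^2 + (-4)^2)
= (-52 - 24i) / 41
= -52/41 - (24/41)i


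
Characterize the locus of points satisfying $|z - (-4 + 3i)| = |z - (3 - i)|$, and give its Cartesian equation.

|z - z1| = |z - z2| means z is equidistant from z1 and z2,
i.e. the perpendicular bisector of the segment from (-4, 3) to (3, -1) (midpoint (-1/2, 1)).
With z = x + yi, square both sides:
(x - (-4))^2 + (y - 3)^2 = (x - 3)^2 + (y - (-1))^2
The x^2 and y^2 terms cancel: 14x + (-8)y = 10 - 25 = -15
Simplify: 14x - 8y = -15
Locus: Perpendicular bisector of the segment from (-4, 3) to (3, -1): the line 14x - 8y = -15


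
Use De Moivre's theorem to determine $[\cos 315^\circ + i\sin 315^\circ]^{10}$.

By De Moivre: z^n = r^n(cos(nθ) + i sin(nθ))
= 1^10(cos(10*315°) + i sin(10*315°))
= 1(cos 270° + i sin 270°)
= -i


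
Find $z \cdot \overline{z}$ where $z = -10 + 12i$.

z * conjugate(z) = |z|^2 = a^2 + b^2
= (-10)^2 + 12^2 = 244


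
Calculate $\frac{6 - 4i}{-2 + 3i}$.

Multiply numerator and denominator by conjugate (-2 - 3i):
= (6 - 4i)(-2 - 3i) / ((-2)^2 + 3^2)
= (-24 - 10i) / 13
= -24/13 - (10/13)i


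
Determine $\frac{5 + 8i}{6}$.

Divisor is real, so divide each part by 6:
= 5/6 + (4/3)i


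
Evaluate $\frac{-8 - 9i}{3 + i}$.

Multiply numerator and denominator by conjugate (3 - i):
= (-8 - 9i)(3 - i) / (3^2 + 1^2)
= (-33 - 19i) / 10
= -33/10 - (19/10)i


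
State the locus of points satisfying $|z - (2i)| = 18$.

|z - z0| = r describes a circle centered at z0 with radius r
Here z0 = 2i and r = 18
Locus: Circle centered at (0, 2) with radius 18


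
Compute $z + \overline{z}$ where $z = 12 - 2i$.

z + conjugate(z) = (a + bi) + (a - bi) = 2a
= 2 * 12 = 24


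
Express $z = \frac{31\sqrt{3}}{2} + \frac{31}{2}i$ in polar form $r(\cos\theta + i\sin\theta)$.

r = |z| = sqrt(a^2 + b^2) = sqrt((31*sqrt(3)/2)^2 + (31/2)^2) = sqrt(2883/4 + 961/4) = sqrt(961) = 31
θ = arctan(b/a) = arctan(15.5/26.8468) (quadrant-adjusted) = 30°
z = 31(cos 30° + i sin 30°)


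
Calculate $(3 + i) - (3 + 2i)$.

(3 - 3) + (1 - 2)i = -i


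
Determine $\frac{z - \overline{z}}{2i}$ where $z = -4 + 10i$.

z - conjugate(z) = 2bi
(z - conjugate(z))/(2i) = 2bi/(2i) = b = 10


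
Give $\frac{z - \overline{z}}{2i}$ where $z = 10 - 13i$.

z - conjugate(z) = 2bi
(z - conjugate(z))/(2i) = 2bi/(2i) = b = -13


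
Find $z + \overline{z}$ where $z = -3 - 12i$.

z + conjugate(z) = (a + bi) + (a - bi) = 2a
= 2 * (-3) = -6


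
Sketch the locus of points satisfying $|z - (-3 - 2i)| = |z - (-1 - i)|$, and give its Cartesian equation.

|z - z1| = |z - z2| means z is equidistant from z1 and z2,
i.e. the perpendicular bisector of the segment from (-3, -2) to (-1, -1) (midpoint (-2, -3/2)).
With z = x + yi, square both sides:
(x - (-3))^2 + (y - (-2))^2 = (x - (-1))^2 + (y - (-1))^2
The x^2 and y^2 terms cancel: 4x + 2y = 2 - 13 = -11
Simplify: 4x + 2y = -11
Locus: Perpendicular bisector of the segment from (-3, -2) to (-1, -1): the line 4x + 2y = -11


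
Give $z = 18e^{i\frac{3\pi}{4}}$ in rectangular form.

a = r cos θ = 18 * -sqrt(2)/2 = -9*sqrt(2)
b = r sin θ = 18 * sqrt(2)/2 = 9*sqrt(2)
z = -9*sqrt(2) + 9*sqrt(2)i


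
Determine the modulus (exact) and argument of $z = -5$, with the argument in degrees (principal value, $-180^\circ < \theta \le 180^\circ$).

|z| = sqrt((-5)^2 + 0^2) = 5
b = 0 and a < 0, so z lies on the negative real axis: arg(z) = 180°


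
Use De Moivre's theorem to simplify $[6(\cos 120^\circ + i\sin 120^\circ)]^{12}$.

By De Moivre: z^n = r^n(cos(nθ) + i sin(nθ))
= 6^12(cos(12*120°) + i sin(12*120°))
= 2176782336(cos 0° + i sin 0°)
= 2176782336


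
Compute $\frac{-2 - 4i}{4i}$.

Multiply numerator and denominator by conjugate (-4i):
= (-2 - 4i)(-4i) / (0^2 + 4^2)
= (-16 + 8i) / 16
Divide through by 8: (-2 + i) / 2
= -1 + (1/2)i


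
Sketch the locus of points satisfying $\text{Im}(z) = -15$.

Im(z) = y where z = x + yi; the equation y = -15 is satisfied by all points with that y-coordinate
Locus: Horizontal line y = -15


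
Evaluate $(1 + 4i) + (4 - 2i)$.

(1 + 4) + (4 + (-2))i = 5 + 2i


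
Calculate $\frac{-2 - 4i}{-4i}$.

Multiply numerator and denominator by conjugate (4i):
= (-2 - 4i)(4i) / (0^2 + (-4)^2)
= (16 - 8i) / 16
Divide through by 8: (2 - i) / 2
= 1 - (1/2)i


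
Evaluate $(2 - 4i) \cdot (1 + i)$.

(a1*a2 - b1*b2) + (a1*b2 + b1*a2)i
= (2 - (-4)) + (2 + (-4))i
= 6 - 2i


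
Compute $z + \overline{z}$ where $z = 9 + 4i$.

z + conjugate(z) = (a + bi) + (a - bi) = 2a
= 2 * 9 = 18


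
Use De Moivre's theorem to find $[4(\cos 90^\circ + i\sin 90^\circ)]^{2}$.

By De Moivre: z^n = r^n(cos(nθ) + i sin(nθ))
= 4^2(cos(2*90°) + i sin(2*90°))
= 16(cos 180° + i sin 180°)
= -16
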